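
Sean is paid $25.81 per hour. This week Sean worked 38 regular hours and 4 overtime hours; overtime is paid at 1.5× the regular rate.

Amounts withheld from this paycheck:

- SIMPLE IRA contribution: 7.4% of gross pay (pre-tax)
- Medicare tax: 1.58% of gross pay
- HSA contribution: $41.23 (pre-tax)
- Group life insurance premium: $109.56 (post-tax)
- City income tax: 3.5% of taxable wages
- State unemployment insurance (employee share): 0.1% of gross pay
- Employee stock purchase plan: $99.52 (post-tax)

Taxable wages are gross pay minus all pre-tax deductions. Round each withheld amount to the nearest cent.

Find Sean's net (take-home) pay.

$746.85

Regular pay: 38 × $25.81 = $980.78
Overtime pay: 4 × $25.81 × 1.5 = $154.86
Gross pay = $980.78 + $154.86 = $1135.64
SIMPLE IRA contribution: $1135.64 × 0.074 = $84.04
HSA contribution: $41.23
Pre-tax total = $84.04 + $41.23 = $125.27
Taxable wages = $1135.64 − $125.27 = $1010.37
City income tax: $1010.37 × 0.035 = $35.36
Medicare tax: $1135.64 × 0.0158 = $17.94
State unemployment insurance (employee share): $1135.64 × 0.001 = $1.14
Employee stock purchase plan: $99.52
Group life insurance premium: $109.56
Total deductions = $84.04 + $41.23 + $35.36 + $17.94 + $1.14 + $99.52 + $109.56 = $388.79
Net pay = $1135.64 − $388.79 = $746.85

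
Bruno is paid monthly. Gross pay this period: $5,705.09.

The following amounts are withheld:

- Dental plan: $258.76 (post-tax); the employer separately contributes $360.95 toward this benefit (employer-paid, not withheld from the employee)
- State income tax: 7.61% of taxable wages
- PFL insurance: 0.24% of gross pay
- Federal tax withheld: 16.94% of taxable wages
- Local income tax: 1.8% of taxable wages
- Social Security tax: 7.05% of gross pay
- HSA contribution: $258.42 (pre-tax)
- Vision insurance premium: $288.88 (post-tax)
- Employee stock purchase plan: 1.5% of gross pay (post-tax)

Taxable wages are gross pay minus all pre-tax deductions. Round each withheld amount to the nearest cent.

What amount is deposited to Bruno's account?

$2,962.35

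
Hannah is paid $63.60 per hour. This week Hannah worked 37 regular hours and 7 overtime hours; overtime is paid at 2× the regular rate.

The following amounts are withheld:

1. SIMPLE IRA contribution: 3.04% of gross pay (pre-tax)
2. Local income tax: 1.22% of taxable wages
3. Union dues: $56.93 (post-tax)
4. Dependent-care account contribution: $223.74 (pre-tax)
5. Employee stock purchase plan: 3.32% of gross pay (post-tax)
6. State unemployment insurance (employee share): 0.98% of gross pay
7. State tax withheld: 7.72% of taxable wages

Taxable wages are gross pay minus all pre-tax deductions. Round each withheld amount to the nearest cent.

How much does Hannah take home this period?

$2,463.68

Regular pay: 37 × $63.60 = $2,353.20
Overtime pay: 7 × $63.60 × 2 = $890.40
Gross pay = $2,353.20 + $890.40 = $3,243.60
SIMPLE IRA contribution: $3,243.60 × 0.0304 = $98.61
Dependent-care account contribution: $223.74
Pre-tax total = $98.61 + $223.74 = $322.35
Taxable wages = $3,243.60 − $322.35 = $2,921.25
Local income tax: $2,921.25 × 0.0122 = $35.64
State tax withheld: $2,921.25 × 0.0772 = $225.52
State unemployment insurance (employee share): $3,243.60 × 0.0098 = $31.79
Union dues: $56.93
Employee stock purchase plan: $3,243.60 × 0.0332 = $107.69
Total deductions = $98.61 + $223.74 + $35.64 + $225.52 + $31.79 + $56.93 + $107.69 = $779.92
Net pay = $3,243.60 − $779.92 = $2,463.68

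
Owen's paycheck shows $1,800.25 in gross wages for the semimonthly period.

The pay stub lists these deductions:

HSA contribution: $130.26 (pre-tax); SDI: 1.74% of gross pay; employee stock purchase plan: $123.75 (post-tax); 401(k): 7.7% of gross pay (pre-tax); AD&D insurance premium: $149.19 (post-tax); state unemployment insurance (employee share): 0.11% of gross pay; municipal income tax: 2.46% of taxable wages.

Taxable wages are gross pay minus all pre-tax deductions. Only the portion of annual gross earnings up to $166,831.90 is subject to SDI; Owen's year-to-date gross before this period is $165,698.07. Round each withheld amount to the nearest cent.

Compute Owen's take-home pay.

HSA contribution: $130.26
401(k): $1,800.25 × 0.077 = $138.62
Pre-tax total = $130.26 + $138.62 = $268.88
Taxable wages = $1,800.25 − $268.88 = $1,531.37
Municipal income tax: $1,531.37 × 0.0246 = $37.67
State unemployment insurance (employee share): $1,800.25 × 0.0011 = $1.98
SDI: only $166,831.90 − $165,698.07 = $1,133.83 of this check is subject → $1,133.83 × 0.0174 = $19.73
AD&D insurance premium: $149.19
Employee stock purchase plan: $123.75
Total deductions = $130.26 + $138.62 + $37.67 + $1.98 + $19.73 + $149.19 + $123.75 = $601.20
Net pay = $1,800.25 − $601.20 = $1,199.05

$1,199.05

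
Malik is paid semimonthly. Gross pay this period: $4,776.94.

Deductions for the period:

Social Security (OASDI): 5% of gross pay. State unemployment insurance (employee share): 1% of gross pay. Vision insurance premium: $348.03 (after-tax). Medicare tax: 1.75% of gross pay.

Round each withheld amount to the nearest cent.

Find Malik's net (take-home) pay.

$4,058.69

State unemployment insurance (employee share): $4,776.94 × 0.01 = $47.77
Medicare tax: $4,776.94 × 0.0175 = $83.60
Social Security (OASDI): $4,776.94 × 0.05 = $238.85
Vision insurance premium: $348.03
Total deductions = $47.77 + $83.60 + $238.85 + $348.03 = $718.25
Net pay = $4,776.94 − $718.25 = $4,058.69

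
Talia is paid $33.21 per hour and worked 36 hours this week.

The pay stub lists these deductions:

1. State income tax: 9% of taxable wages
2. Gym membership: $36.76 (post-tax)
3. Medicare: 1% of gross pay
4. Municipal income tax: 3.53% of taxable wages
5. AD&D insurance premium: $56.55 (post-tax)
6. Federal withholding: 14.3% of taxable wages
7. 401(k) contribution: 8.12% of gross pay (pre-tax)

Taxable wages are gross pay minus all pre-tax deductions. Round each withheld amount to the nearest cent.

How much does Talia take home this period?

$698.49

Gross pay: 36 × $33.21 = $1195.56
401(k) contribution: $1195.56 × 0.0812 = $97.08
Taxable wages = $1195.56 − $97.08 = $1098.48
State income tax: $1098.48 × 0.09 = $98.86
Municipal income tax: $1098.48 × 0.0353 = $38.78
Federal withholding: $1098.48 × 0.143 = $157.08
Medicare: $1195.56 × 0.01 = $11.96
AD&D insurance premium: $56.55
Gym membership: $36.76
Total deductions = $97.08 + $98.86 + $38.78 + $157.08 + $11.96 + $56.55 + $36.76 = $497.07
Net pay = $1195.56 − $497.07 = $698.49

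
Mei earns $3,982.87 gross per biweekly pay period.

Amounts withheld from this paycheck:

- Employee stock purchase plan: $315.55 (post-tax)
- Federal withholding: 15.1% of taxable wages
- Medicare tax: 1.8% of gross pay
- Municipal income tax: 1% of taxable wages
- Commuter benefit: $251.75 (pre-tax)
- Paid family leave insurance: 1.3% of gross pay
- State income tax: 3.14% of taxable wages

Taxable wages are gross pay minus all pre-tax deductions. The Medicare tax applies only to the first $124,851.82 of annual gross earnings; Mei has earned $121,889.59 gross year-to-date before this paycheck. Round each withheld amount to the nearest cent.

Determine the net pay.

Commuter benefit: $251.75
Taxable wages = $3,982.87 − $251.75 = $3,731.12
State income tax: $3,731.12 × 0.0314 = $117.16
Federal withholding: $3,731.12 × 0.151 = $563.40
Municipal income tax: $3,731.12 × 0.01 = $37.31
Medicare tax: only $124,851.82 − $121,889.59 = $2,962.23 of this check is subject → $2,962.23 × 0.018 = $53.32
Paid family leave insurance: $3,982.87 × 0.013 = $51.78
Employee stock purchase plan: $315.55
Total deductions = $251.75 + $117.16 + $563.40 + $37.31 + $53.32 + $51.78 + $315.55 = $1,390.27
Net pay = $3,982.87 − $1,390.27 = $2,592.60

$2,592.60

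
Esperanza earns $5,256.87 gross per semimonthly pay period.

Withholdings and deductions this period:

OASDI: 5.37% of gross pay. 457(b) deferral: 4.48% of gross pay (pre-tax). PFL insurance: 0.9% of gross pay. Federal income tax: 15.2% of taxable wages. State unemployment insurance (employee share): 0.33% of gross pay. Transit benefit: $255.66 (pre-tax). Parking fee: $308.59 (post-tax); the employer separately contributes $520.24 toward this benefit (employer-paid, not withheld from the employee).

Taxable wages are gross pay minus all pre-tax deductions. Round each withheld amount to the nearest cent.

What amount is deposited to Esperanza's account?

457(b) deferral: $5,256.87 × 0.0448 = $235.51
Transit benefit: $255.66
Pre-tax total = $235.51 + $255.66 = $491.17
Taxable wages = $5,256.87 − $491.17 = $4,765.70
Federal income tax: $4,765.70 × 0.152 = $724.39
State unemployment insurance (employee share): $5,256.87 × 0.0033 = $17.35
OASDI: $5,256.87 × 0.0537 = $282.29
PFL insurance: $5,256.87 × 0.009 = $47.31
Parking fee: $308.59
(Employer's $520.24 toward parking fee is not withheld from the employee.)
Total deductions = $235.51 + $255.66 + $724.39 + $17.35 + $282.29 + $47.31 + $308.59 = $1,871.10
Net pay = $5,256.87 − $1,871.10 = $3,385.77

$3,385.77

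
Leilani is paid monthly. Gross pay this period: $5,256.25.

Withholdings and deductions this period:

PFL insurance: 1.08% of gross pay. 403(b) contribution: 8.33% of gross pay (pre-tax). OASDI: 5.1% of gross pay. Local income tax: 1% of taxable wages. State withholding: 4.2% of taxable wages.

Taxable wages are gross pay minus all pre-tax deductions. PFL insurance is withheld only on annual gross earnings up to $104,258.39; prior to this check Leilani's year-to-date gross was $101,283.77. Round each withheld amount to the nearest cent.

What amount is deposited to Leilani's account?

$4,267.65

403(b) contribution: $5,256.25 × 0.0833 = $437.85
Taxable wages = $5,256.25 − $437.85 = $4,818.40
Local income tax: $4,818.40 × 0.01 = $48.18
State withholding: $4,818.40 × 0.042 = $202.37
OASDI: $5,256.25 × 0.051 = $268.07
PFL insurance: only $104,258.39 − $101,283.77 = $2,974.62 of this check is subject → $2,974.62 × 0.0108 = $32.13
Total deductions = $437.85 + $48.18 + $202.37 + $268.07 + $32.13 = $988.60
Net pay = $5,256.25 − $988.60 = $4,267.65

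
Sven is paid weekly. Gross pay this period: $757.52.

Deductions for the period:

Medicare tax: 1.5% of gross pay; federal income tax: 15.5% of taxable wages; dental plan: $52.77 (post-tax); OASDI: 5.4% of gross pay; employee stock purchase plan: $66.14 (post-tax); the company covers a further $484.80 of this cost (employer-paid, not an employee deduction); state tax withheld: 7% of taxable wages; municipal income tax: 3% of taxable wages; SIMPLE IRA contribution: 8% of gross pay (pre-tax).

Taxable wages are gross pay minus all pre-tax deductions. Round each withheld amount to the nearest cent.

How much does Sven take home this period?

$348.03

SIMPLE IRA contribution: $757.52 × 0.08 = $60.60
Taxable wages = $757.52 − $60.60 = $696.92
Municipal income tax: $696.92 × 0.03 = $20.91
State tax withheld: $696.92 × 0.07 = $48.78
Federal income tax: $696.92 × 0.155 = $108.02
OASDI: $757.52 × 0.054 = $40.91
Medicare tax: $757.52 × 0.015 = $11.36
Employee stock purchase plan: $66.14
Dental plan: $52.77
(Employer's $484.80 toward employee stock purchase plan is not withheld from the employee.)
Total deductions = $60.60 + $20.91 + $48.78 + $108.02 + $40.91 + $11.36 + $66.14 + $52.77 = $409.49
Net pay = $757.52 − $409.49 = $348.03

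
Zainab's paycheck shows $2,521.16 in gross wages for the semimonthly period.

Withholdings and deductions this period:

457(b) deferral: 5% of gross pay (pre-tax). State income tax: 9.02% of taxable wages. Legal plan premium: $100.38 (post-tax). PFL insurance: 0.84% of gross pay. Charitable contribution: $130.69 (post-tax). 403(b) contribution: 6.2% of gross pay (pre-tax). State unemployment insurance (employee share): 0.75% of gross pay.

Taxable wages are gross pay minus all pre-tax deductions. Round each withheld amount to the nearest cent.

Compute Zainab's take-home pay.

403(b) contribution: $2,521.16 × 0.062 = $156.31
457(b) deferral: $2,521.16 × 0.05 = $126.06
Pre-tax total = $156.31 + $126.06 = $282.37
Taxable wages = $2,521.16 − $282.37 = $2,238.79
State income tax: $2,238.79 × 0.0902 = $201.94
State unemployment insurance (employee share): $2,521.16 × 0.0075 = $18.91
PFL insurance: $2,521.16 × 0.0084 = $21.18
Charitable contribution: $130.69
Legal plan premium: $100.38
Total deductions = $156.31 + $126.06 + $201.94 + $18.91 + $21.18 + $130.69 + $100.38 = $755.47
Net pay = $2,521.16 − $755.47 = $1,765.69

$1,765.69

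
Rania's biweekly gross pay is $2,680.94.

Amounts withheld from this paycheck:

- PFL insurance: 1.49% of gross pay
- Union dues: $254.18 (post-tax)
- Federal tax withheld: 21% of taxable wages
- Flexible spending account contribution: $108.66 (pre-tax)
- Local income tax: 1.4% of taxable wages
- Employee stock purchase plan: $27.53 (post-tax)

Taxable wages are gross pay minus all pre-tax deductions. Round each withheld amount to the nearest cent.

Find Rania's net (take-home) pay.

$1,674.43

Flexible spending account contribution: $108.66
Taxable wages = $2,680.94 − $108.66 = $2,572.28
Local income tax: $2,572.28 × 0.014 = $36.01
Federal tax withheld: $2,572.28 × 0.21 = $540.18
PFL insurance: $2,680.94 × 0.0149 = $39.95
Union dues: $254.18
Employee stock purchase plan: $27.53
Total deductions = $108.66 + $36.01 + $540.18 + $39.95 + $254.18 + $27.53 = $1,006.51
Net pay = $2,680.94 − $1,006.51 = $1,674.43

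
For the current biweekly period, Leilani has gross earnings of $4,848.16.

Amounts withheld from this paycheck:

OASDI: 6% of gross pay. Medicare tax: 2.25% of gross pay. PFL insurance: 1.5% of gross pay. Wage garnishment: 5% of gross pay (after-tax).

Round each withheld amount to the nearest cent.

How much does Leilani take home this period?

$4,133.06

PFL insurance: $4,848.16 × 0.015 = $72.72
Medicare tax: $4,848.16 × 0.0225 = $109.08
OASDI: $4,848.16 × 0.06 = $290.89
Wage garnishment: $4,848.16 × 0.05 = $242.41
Total deductions = $72.72 + $109.08 + $290.89 + $242.41 = $715.10
Net pay = $4,848.16 − $715.10 = $4,133.06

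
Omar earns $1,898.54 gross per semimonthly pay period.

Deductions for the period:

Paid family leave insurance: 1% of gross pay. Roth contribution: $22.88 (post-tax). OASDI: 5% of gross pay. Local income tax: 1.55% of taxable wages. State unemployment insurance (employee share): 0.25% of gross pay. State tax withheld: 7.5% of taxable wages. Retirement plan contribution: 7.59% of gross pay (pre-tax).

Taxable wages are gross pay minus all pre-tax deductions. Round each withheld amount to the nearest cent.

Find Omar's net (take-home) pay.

$1,454.12

Retirement plan contribution: $1,898.54 × 0.0759 = $144.10
Taxable wages = $1,898.54 − $144.10 = $1,754.44
State tax withheld: $1,754.44 × 0.075 = $131.58
Local income tax: $1,754.44 × 0.0155 = $27.19
OASDI: $1,898.54 × 0.05 = $94.93
State unemployment insurance (employee share): $1,898.54 × 0.0025 = $4.75
Paid family leave insurance: $1,898.54 × 0.01 = $18.99
Roth contribution: $22.88
Total deductions = $144.10 + $131.58 + $27.19 + $94.93 + $4.75 + $18.99 + $22.88 = $444.42
Net pay = $1,898.54 − $444.42 = $1,454.12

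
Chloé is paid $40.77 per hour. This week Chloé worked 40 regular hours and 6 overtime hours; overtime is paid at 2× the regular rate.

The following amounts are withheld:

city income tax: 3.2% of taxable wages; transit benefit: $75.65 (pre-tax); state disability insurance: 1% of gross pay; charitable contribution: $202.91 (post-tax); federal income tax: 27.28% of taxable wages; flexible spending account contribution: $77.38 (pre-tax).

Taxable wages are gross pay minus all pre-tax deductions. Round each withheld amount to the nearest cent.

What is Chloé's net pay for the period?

$1143.36

Regular pay: 40 × $40.77 = $1630.80
Overtime pay: 6 × $40.77 × 2 = $489.24
Gross pay = $1630.80 + $489.24 = $2120.04
Transit benefit: $75.65
Flexible spending account contribution: $77.38
Pre-tax total = $75.65 + $77.38 = $153.03
Taxable wages = $2120.04 − $153.03 = $1967.01
City income tax: $1967.01 × 0.032 = $62.94
Federal income tax: $1967.01 × 0.2728 = $536.60
State disability insurance: $2120.04 × 0.01 = $21.20
Charitable contribution: $202.91
Total deductions = $75.65 + $77.38 + $62.94 + $536.60 + $21.20 + $202.91 = $976.68
Net pay = $2120.04 − $976.68 = $1143.36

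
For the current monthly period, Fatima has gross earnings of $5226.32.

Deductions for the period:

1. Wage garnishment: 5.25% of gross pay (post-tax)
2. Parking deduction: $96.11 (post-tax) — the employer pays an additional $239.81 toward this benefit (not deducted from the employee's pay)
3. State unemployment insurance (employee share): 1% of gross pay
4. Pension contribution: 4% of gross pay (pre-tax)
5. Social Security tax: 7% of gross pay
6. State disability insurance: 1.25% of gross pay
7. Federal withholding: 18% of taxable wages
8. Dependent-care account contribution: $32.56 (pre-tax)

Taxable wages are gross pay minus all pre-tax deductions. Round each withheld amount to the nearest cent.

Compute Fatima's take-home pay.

$3233.54

Pension contribution: $5226.32 × 0.04 = $209.05
Dependent-care account contribution: $32.56
Pre-tax total = $209.05 + $32.56 = $241.61
Taxable wages = $5226.32 − $241.61 = $4984.71
Federal withholding: $4984.71 × 0.18 = $897.25
State disability insurance: $5226.32 × 0.0125 = $65.33
Social Security tax: $5226.32 × 0.07 = $365.84
State unemployment insurance (employee share): $5226.32 × 0.01 = $52.26
Parking deduction: $96.11
Wage garnishment: $5226.32 × 0.0525 = $274.38
(Employer's $239.81 toward parking deduction is not withheld from the employee.)
Total deductions = $209.05 + $32.56 + $897.25 + $65.33 + $365.84 + $52.26 + $96.11 + $274.38 = $1992.78
Net pay = $5226.32 − $1992.78 = $3233.54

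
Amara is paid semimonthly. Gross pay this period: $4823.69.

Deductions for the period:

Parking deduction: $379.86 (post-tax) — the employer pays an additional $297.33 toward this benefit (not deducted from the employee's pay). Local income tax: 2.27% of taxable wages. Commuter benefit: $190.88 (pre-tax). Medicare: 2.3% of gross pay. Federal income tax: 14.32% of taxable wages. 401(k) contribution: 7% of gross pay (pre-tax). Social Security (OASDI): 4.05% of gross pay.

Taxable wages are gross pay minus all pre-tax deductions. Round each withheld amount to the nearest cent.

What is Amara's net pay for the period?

Commuter benefit: $190.88
401(k) contribution: $4823.69 × 0.07 = $337.66
Pre-tax total = $190.88 + $337.66 = $528.54
Taxable wages = $4823.69 − $528.54 = $4295.15
Local income tax: $4295.15 × 0.0227 = $97.50
Federal income tax: $4295.15 × 0.1432 = $615.07
Social Security (OASDI): $4823.69 × 0.0405 = $195.36
Medicare: $4823.69 × 0.023 = $110.94
Parking deduction: $379.86
(Employer's $297.33 toward parking deduction is not withheld from the employee.)
Total deductions = $190.88 + $337.66 + $97.50 + $615.07 + $195.36 + $110.94 + $379.86 = $1927.27
Net pay = $4823.69 − $1927.27 = $2896.42

$2896.42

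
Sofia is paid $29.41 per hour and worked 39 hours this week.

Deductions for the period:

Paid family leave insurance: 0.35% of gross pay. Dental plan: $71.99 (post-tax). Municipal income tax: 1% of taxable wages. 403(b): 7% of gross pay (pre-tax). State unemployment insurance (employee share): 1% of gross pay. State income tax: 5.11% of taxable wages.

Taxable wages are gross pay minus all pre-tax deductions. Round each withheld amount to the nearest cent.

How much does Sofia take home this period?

$914.05

Gross pay: 39 × $29.41 = $1,146.99
403(b): $1,146.99 × 0.07 = $80.29
Taxable wages = $1,146.99 − $80.29 = $1,066.70
State income tax: $1,066.70 × 0.0511 = $54.51
Municipal income tax: $1,066.70 × 0.01 = $10.67
State unemployment insurance (employee share): $1,146.99 × 0.01 = $11.47
Paid family leave insurance: $1,146.99 × 0.0035 = $4.01
Dental plan: $71.99
Total deductions = $80.29 + $54.51 + $10.67 + $11.47 + $4.01 + $71.99 = $232.94
Net pay = $1,146.99 − $232.94 = $914.05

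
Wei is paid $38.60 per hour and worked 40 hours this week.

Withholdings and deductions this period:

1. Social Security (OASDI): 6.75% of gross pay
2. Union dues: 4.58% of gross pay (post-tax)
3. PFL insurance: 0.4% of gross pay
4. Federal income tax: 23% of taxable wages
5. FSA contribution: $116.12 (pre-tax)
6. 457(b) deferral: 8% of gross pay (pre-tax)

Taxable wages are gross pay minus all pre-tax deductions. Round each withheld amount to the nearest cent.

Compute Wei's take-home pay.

Gross pay: 40 × $38.60 = $1,544.00
457(b) deferral: $1,544.00 × 0.08 = $123.52
FSA contribution: $116.12
Pre-tax total = $123.52 + $116.12 = $239.64
Taxable wages = $1,544.00 − $239.64 = $1,304.36
Federal income tax: $1,304.36 × 0.23 = $300.00
PFL insurance: $1,544.00 × 0.004 = $6.18
Social Security (OASDI): $1,544.00 × 0.0675 = $104.22
Union dues: $1,544.00 × 0.0458 = $70.72
Total deductions = $123.52 + $116.12 + $300.00 + $6.18 + $104.22 + $70.72 = $720.76
Net pay = $1,544.00 − $720.76 = $823.24

$823.24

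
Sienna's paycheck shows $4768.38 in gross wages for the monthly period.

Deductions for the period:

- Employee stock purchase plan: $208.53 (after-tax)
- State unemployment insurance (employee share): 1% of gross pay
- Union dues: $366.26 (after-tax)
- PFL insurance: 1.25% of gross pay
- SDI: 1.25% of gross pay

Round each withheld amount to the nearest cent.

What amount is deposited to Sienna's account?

$4026.71

State unemployment insurance (employee share): $4768.38 × 0.01 = $47.68
PFL insurance: $4768.38 × 0.0125 = $59.60
SDI: $4768.38 × 0.0125 = $59.60
Employee stock purchase plan: $208.53
Union dues: $366.26
Total deductions = $47.68 + $59.60 + $59.60 + $208.53 + $366.26 = $741.67
Net pay = $4768.38 − $741.67 = $4026.71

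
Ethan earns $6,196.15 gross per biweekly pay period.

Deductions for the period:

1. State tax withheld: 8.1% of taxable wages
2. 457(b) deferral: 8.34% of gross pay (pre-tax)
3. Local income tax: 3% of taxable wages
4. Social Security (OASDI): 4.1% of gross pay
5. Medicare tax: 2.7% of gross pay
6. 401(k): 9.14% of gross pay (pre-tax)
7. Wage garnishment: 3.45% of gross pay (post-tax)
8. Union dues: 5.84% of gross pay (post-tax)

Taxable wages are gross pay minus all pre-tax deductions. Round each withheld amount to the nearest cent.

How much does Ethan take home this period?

457(b) deferral: $6,196.15 × 0.0834 = $516.76
401(k): $6,196.15 × 0.0914 = $566.33
Pre-tax total = $516.76 + $566.33 = $1,083.09
Taxable wages = $6,196.15 − $1,083.09 = $5,113.06
State tax withheld: $5,113.06 × 0.081 = $414.16
Local income tax: $5,113.06 × 0.03 = $153.39
Social Security (OASDI): $6,196.15 × 0.041 = $254.04
Medicare tax: $6,196.15 × 0.027 = $167.30
Union dues: $6,196.15 × 0.0584 = $361.86
Wage garnishment: $6,196.15 × 0.0345 = $213.77
Total deductions = $516.76 + $566.33 + $414.16 + $153.39 + $254.04 + $167.30 + $361.86 + $213.77 = $2,647.61
Net pay = $6,196.15 − $2,647.61 = $3,548.54

$3,548.54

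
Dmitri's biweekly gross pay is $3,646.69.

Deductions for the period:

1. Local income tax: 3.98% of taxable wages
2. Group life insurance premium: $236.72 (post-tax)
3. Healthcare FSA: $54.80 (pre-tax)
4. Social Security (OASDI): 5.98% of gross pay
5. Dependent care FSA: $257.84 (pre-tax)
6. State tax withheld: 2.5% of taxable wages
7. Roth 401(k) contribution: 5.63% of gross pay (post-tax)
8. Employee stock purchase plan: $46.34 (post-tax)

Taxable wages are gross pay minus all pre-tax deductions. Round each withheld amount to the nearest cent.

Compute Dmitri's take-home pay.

$2,411.56

Healthcare FSA: $54.80
Dependent care FSA: $257.84
Pre-tax total = $54.80 + $257.84 = $312.64
Taxable wages = $3,646.69 − $312.64 = $3,334.05
State tax withheld: $3,334.05 × 0.025 = $83.35
Local income tax: $3,334.05 × 0.0398 = $132.70
Social Security (OASDI): $3,646.69 × 0.0598 = $218.07
Employee stock purchase plan: $46.34
Group life insurance premium: $236.72
Roth 401(k) contribution: $3,646.69 × 0.0563 = $205.31
Total deductions = $54.80 + $257.84 + $83.35 + $132.70 + $218.07 + $46.34 + $236.72 + $205.31 = $1,235.13
Net pay = $3,646.69 − $1,235.13 = $2,411.56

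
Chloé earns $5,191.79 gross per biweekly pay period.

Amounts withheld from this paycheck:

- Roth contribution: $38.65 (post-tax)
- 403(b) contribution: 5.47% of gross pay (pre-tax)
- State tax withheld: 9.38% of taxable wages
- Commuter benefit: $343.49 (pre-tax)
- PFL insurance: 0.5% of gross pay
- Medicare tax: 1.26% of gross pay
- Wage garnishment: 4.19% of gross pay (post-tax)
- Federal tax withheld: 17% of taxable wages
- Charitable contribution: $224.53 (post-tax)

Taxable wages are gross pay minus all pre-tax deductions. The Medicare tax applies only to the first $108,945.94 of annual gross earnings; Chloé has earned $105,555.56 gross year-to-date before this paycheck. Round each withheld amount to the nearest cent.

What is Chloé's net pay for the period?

$2,810.85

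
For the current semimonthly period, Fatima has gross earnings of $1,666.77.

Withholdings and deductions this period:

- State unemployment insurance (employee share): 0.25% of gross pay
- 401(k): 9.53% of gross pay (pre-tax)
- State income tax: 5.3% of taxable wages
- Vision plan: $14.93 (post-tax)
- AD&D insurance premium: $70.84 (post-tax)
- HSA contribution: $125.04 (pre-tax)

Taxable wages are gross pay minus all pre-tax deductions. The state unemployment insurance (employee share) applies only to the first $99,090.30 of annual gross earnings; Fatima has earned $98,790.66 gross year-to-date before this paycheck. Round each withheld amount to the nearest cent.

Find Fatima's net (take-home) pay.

401(k): $1,666.77 × 0.0953 = $158.84
HSA contribution: $125.04
Pre-tax total = $158.84 + $125.04 = $283.88
Taxable wages = $1,666.77 − $283.88 = $1,382.89
State income tax: $1,382.89 × 0.053 = $73.29
State unemployment insurance (employee share): only $99,090.30 − $98,790.66 = $299.64 of this check is subject → $299.64 × 0.0025 = $0.75
AD&D insurance premium: $70.84
Vision plan: $14.93
Total deductions = $158.84 + $125.04 + $73.29 + $0.75 + $70.84 + $14.93 = $443.69
Net pay = $1,666.77 − $443.69 = $1,223.08

$1,223.08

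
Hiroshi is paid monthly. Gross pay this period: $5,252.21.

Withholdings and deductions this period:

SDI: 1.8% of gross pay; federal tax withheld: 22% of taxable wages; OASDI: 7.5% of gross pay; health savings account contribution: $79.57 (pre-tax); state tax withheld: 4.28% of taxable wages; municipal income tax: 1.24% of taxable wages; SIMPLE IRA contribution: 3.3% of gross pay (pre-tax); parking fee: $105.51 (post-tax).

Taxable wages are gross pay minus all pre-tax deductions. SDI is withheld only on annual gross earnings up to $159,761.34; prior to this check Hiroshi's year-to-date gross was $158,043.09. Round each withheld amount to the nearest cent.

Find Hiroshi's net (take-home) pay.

SIMPLE IRA contribution: $5,252.21 × 0.033 = $173.32
Health savings account contribution: $79.57
Pre-tax total = $173.32 + $79.57 = $252.89
Taxable wages = $5,252.21 − $252.89 = $4,999.32
Municipal income tax: $4,999.32 × 0.0124 = $61.99
Federal tax withheld: $4,999.32 × 0.22 = $1,099.85
State tax withheld: $4,999.32 × 0.0428 = $213.97
OASDI: $5,252.21 × 0.075 = $393.92
SDI: only $159,761.34 − $158,043.09 = $1,718.25 of this check is subject → $1,718.25 × 0.018 = $30.93
Parking fee: $105.51
Total deductions = $173.32 + $79.57 + $61.99 + $1,099.85 + $213.97 + $393.92 + $30.93 + $105.51 = $2,159.06
Net pay = $5,252.21 − $2,159.06 = $3,093.15

$3,093.15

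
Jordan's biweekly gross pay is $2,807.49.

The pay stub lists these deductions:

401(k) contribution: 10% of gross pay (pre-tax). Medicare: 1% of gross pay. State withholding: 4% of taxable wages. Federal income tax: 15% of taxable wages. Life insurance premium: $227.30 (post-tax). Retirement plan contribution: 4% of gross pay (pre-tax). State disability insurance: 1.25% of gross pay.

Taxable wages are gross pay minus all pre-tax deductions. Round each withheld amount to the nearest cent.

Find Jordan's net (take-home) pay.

401(k) contribution: $2,807.49 × 0.1 = $280.75
Retirement plan contribution: $2,807.49 × 0.04 = $112.30
Pre-tax total = $280.75 + $112.30 = $393.05
Taxable wages = $2,807.49 − $393.05 = $2,414.44
Federal income tax: $2,414.44 × 0.15 = $362.17
State withholding: $2,414.44 × 0.04 = $96.58
Medicare: $2,807.49 × 0.01 = $28.07
State disability insurance: $2,807.49 × 0.0125 = $35.09
Life insurance premium: $227.30
Total deductions = $280.75 + $112.30 + $362.17 + $96.58 + $28.07 + $35.09 + $227.30 = $1,142.26
Net pay = $2,807.49 − $1,142.26 = $1,665.23

$1,665.23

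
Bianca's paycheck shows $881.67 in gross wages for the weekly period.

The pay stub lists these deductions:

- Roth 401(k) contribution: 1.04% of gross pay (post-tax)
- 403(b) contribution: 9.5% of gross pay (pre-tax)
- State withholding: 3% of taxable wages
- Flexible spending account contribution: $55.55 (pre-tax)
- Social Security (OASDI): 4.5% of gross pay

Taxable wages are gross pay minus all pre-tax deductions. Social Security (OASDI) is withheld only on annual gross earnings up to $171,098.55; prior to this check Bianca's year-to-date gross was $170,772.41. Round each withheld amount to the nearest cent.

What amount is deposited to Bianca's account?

$696.24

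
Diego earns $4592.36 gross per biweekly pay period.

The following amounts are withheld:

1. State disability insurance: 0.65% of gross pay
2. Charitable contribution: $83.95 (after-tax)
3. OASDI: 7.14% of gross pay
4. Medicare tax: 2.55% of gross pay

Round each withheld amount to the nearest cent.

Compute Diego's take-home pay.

Medicare tax: $4592.36 × 0.0255 = $117.11
OASDI: $4592.36 × 0.0714 = $327.89
State disability insurance: $4592.36 × 0.0065 = $29.85
Charitable contribution: $83.95
Total deductions = $117.11 + $327.89 + $29.85 + $83.95 = $558.80
Net pay = $4592.36 − $558.80 = $4033.56

$4033.56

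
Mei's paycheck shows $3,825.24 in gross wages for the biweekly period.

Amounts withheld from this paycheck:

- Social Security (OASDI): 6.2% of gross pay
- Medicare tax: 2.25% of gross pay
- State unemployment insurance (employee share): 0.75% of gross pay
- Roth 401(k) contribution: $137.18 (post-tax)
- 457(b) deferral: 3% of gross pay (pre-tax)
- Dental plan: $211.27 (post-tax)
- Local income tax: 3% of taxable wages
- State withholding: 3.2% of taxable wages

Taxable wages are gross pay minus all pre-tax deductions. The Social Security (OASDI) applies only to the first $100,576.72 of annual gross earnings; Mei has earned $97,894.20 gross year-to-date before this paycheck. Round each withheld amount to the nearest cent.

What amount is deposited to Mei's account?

457(b) deferral: $3,825.24 × 0.03 = $114.76
Taxable wages = $3,825.24 − $114.76 = $3,710.48
State withholding: $3,710.48 × 0.032 = $118.74
Local income tax: $3,710.48 × 0.03 = $111.31
Social Security (OASDI): only $100,576.72 − $97,894.20 = $2,682.52 of this check is subject → $2,682.52 × 0.062 = $166.32
Medicare tax: $3,825.24 × 0.0225 = $86.07
State unemployment insurance (employee share): $3,825.24 × 0.0075 = $28.69
Roth 401(k) contribution: $137.18
Dental plan: $211.27
Total deductions = $114.76 + $118.74 + $111.31 + $166.32 + $86.07 + $28.69 + $137.18 + $211.27 = $974.34
Net pay = $3,825.24 − $974.34 = $2,850.90

$2,850.90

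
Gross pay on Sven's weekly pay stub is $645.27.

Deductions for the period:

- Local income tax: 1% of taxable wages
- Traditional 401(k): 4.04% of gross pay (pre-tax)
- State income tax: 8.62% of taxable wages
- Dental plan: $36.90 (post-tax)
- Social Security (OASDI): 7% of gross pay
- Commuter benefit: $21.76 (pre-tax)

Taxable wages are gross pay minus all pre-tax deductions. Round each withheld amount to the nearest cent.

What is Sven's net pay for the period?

$457.90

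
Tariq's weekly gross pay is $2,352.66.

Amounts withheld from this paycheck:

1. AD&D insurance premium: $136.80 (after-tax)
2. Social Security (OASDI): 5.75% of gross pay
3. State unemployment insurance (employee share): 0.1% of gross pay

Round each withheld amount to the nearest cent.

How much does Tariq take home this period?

Social Security (OASDI): $2,352.66 × 0.0575 = $135.28
State unemployment insurance (employee share): $2,352.66 × 0.001 = $2.35
AD&D insurance premium: $136.80
Total deductions = $135.28 + $2.35 + $136.80 = $274.43
Net pay = $2,352.66 − $274.43 = $2,078.23

$2,078.23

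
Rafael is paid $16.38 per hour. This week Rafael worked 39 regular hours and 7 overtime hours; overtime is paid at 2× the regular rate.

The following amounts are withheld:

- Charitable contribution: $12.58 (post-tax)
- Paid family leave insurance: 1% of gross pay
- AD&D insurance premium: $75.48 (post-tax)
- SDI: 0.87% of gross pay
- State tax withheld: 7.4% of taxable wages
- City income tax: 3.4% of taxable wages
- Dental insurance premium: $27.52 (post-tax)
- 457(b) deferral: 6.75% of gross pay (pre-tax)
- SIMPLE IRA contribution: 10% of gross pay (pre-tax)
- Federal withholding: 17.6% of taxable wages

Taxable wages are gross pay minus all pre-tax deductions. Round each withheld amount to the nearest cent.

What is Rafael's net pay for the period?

$385.67

Regular pay: 39 × $16.38 = $638.82
Overtime pay: 7 × $16.38 × 2 = $229.32
Gross pay = $638.82 + $229.32 = $868.14
457(b) deferral: $868.14 × 0.0675 = $58.60
SIMPLE IRA contribution: $868.14 × 0.1 = $86.81
Pre-tax total = $58.60 + $86.81 = $145.41
Taxable wages = $868.14 − $145.41 = $722.73
City income tax: $722.73 × 0.034 = $24.57
Federal withholding: $722.73 × 0.176 = $127.20
State tax withheld: $722.73 × 0.074 = $53.48
Paid family leave insurance: $868.14 × 0.01 = $8.68
SDI: $868.14 × 0.0087 = $7.55
AD&D insurance premium: $75.48
Dental insurance premium: $27.52
Charitable contribution: $12.58
Total deductions = $58.60 + $86.81 + $24.57 + $127.20 + $53.48 + $8.68 + $7.55 + $75.48 + $27.52 + $12.58 = $482.47
Net pay = $868.14 − $482.47 = $385.67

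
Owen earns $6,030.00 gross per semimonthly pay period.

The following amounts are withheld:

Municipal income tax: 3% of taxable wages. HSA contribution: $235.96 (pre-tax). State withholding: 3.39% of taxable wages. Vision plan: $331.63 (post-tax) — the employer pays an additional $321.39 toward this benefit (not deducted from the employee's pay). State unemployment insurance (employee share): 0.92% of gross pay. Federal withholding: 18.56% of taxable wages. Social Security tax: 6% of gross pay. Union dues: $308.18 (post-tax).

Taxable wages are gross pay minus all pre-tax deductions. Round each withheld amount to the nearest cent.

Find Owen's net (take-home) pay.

$3,291.34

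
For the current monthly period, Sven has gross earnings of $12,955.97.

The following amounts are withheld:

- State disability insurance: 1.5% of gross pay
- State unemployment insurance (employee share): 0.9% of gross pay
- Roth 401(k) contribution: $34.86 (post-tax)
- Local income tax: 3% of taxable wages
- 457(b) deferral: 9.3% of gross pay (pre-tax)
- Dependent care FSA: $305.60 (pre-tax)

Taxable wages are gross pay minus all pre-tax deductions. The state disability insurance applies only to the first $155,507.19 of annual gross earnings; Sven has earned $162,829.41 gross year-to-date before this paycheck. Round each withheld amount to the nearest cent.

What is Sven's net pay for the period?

457(b) deferral: $12,955.97 × 0.093 = $1,204.91
Dependent care FSA: $305.60
Pre-tax total = $1,204.91 + $305.60 = $1,510.51
Taxable wages = $12,955.97 − $1,510.51 = $11,445.46
Local income tax: $11,445.46 × 0.03 = $343.36
State disability insurance: annual cap $155,507.19 already reached (YTD $162,829.41), so $0.00
State unemployment insurance (employee share): $12,955.97 × 0.009 = $116.60
Roth 401(k) contribution: $34.86
Total deductions = $1,204.91 + $305.60 + $343.36 + $0.00 + $116.60 + $34.86 = $2,005.33
Net pay = $12,955.97 − $2,005.33 = $10,950.64

$10,950.64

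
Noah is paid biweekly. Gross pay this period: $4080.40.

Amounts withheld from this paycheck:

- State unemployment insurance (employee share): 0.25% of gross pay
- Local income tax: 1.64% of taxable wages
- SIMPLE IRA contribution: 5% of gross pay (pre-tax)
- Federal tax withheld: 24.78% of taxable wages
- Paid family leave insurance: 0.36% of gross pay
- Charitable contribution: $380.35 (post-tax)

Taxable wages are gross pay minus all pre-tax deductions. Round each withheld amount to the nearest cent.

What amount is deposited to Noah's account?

$2447.00

SIMPLE IRA contribution: $4080.40 × 0.05 = $204.02
Taxable wages = $4080.40 − $204.02 = $3876.38
Federal tax withheld: $3876.38 × 0.2478 = $960.57
Local income tax: $3876.38 × 0.0164 = $63.57
State unemployment insurance (employee share): $4080.40 × 0.0025 = $10.20
Paid family leave insurance: $4080.40 × 0.0036 = $14.69
Charitable contribution: $380.35
Total deductions = $204.02 + $960.57 + $63.57 + $10.20 + $14.69 + $380.35 = $1633.40
Net pay = $4080.40 − $1633.40 = $2447.00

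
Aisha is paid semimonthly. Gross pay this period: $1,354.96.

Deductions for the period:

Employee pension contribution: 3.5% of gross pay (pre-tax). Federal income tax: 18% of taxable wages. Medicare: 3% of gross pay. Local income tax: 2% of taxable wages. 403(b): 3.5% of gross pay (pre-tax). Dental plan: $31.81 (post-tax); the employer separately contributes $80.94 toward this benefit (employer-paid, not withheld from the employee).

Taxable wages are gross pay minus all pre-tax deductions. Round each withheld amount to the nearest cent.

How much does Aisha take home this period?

Employee pension contribution: $1,354.96 × 0.035 = $47.42
403(b): $1,354.96 × 0.035 = $47.42
Pre-tax total = $47.42 + $47.42 = $94.84
Taxable wages = $1,354.96 − $94.84 = $1,260.12
Federal income tax: $1,260.12 × 0.18 = $226.82
Local income tax: $1,260.12 × 0.02 = $25.20
Medicare: $1,354.96 × 0.03 = $40.65
Dental plan: $31.81
(Employer's $80.94 toward dental plan is not withheld from the employee.)
Total deductions = $47.42 + $47.42 + $226.82 + $25.20 + $40.65 + $31.81 = $419.32
Net pay = $1,354.96 − $419.32 = $935.64

$935.64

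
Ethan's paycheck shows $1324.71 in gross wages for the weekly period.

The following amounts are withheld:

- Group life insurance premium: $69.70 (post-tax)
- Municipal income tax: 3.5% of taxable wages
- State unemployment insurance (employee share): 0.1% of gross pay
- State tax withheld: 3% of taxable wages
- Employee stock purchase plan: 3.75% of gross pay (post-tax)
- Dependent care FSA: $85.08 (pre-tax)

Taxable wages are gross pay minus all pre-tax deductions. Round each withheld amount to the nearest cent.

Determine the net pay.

$1038.35

Dependent care FSA: $85.08
Taxable wages = $1324.71 − $85.08 = $1239.63
State tax withheld: $1239.63 × 0.03 = $37.19
Municipal income tax: $1239.63 × 0.035 = $43.39
State unemployment insurance (employee share): $1324.71 × 0.001 = $1.32
Group life insurance premium: $69.70
Employee stock purchase plan: $1324.71 × 0.0375 = $49.68
Total deductions = $85.08 + $37.19 + $43.39 + $1.32 + $69.70 + $49.68 = $286.36
Net pay = $1324.71 − $286.36 = $1038.35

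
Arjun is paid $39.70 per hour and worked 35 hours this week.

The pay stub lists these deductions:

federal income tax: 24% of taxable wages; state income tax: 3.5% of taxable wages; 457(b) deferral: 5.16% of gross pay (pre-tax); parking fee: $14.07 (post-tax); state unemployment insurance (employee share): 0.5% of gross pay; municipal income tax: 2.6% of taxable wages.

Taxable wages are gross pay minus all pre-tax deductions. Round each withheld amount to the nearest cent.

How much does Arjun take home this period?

$900.13

Gross pay: 35 × $39.70 = $1,389.50
457(b) deferral: $1,389.50 × 0.0516 = $71.70
Taxable wages = $1,389.50 − $71.70 = $1,317.80
Federal income tax: $1,317.80 × 0.24 = $316.27
Municipal income tax: $1,317.80 × 0.026 = $34.26
State income tax: $1,317.80 × 0.035 = $46.12
State unemployment insurance (employee share): $1,389.50 × 0.005 = $6.95
Parking fee: $14.07
Total deductions = $71.70 + $316.27 + $34.26 + $46.12 + $6.95 + $14.07 = $489.37
Net pay = $1,389.50 − $489.37 = $900.13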